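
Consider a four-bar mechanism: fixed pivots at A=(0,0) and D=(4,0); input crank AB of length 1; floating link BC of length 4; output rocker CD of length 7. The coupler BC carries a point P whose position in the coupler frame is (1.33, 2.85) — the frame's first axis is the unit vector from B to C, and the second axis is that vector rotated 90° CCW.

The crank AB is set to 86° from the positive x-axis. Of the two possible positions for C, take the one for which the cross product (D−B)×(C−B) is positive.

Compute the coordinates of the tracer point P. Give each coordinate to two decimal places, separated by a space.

A=(0,0), D=(4.00,0)
B = A + 1.00·(cos86°, sin86°) = (0.0698, 0.9976)
|BD| = 4.0549
circle(B,4.00) ∩ circle(D,7.00): a=-2.0418, h=3.4397
  candidates: C₊=(-1.0630,4.8338) cross=13.947; C₋=(-2.7555,-1.8341) cross=-13.947
  mode + wants cross > 0 → take C=(-1.0630,4.8338) (cross=13.947)
ex = (C−B)/|BC| = (-0.2832,0.9591); ey = (-0.9591,-0.2832)
P = B + 1.33·ex + 2.85·ey = (-3.0402,1.4660)

-3.04 1.47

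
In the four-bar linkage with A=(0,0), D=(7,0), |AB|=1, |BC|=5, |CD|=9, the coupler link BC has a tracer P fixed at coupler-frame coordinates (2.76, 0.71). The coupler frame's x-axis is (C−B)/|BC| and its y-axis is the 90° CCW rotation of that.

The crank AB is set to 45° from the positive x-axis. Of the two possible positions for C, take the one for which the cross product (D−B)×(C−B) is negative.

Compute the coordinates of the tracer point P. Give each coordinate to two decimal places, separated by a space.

A=(0,0), D=(7.00,0)
B = A + 1.00·(cos45°, sin45°) = (0.7071, 0.7071)
|BD| = 6.3325
circle(B,5.00) ∩ circle(D,9.00): a=-1.2554, h=4.8398
  candidates: C₊=(-0.0000,5.6569) cross=30.648; C₋=(-1.0809,-3.9623) cross=-30.648
  mode - wants cross < 0 → take C=(-1.0809,-3.9623) (cross=-30.648)
ex = (C−B)/|BC| = (-0.3576,-0.9339); ey = (0.9339,-0.3576)
P = B + 2.76·ex + 0.71·ey = (0.3832,-2.1243)

0.38 -2.12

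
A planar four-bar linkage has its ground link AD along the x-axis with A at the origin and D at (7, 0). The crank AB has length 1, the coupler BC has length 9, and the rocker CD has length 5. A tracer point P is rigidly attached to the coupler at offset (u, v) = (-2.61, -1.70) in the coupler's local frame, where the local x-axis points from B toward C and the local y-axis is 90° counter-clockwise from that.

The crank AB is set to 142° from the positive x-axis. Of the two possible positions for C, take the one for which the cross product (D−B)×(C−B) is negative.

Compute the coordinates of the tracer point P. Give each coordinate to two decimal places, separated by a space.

-3.89 0.89

A=(0,0), D=(7.00,0)
B = A + 1.00·(cos142°, sin142°) = (-0.7880, 0.6157)
|BD| = 7.8123
circle(B,9.00) ∩ circle(D,5.00): a=7.4902, h=4.9896
  candidates: C₊=(7.0722,4.9995) cross=38.980; C₋=(6.2857,-4.9487) cross=-38.980
  mode - wants cross < 0 → take C=(6.2857,-4.9487) (cross=-38.980)
ex = (C−B)/|BC| = (0.7860,-0.6183); ey = (0.6183,0.7860)
P = B + -2.61·ex + -1.70·ey = (-3.8904,0.8932)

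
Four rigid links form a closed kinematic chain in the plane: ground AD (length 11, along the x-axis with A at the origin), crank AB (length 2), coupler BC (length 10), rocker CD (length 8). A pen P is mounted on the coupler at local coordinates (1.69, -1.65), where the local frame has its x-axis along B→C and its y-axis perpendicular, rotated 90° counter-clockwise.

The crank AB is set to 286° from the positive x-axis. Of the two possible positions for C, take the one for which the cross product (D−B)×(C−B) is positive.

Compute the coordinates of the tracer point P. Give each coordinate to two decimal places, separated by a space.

A=(0,0), D=(11.00,0)
B = A + 2.00·(cos286°, sin286°) = (0.5513, -1.9225)
|BD| = 10.6241
circle(B,10.00) ∩ circle(D,8.00): a=7.0063, h=7.1352
  candidates: C₊=(6.1507,6.3628) cross=75.806; C₋=(8.7331,-7.6721) cross=-75.806
  mode + wants cross > 0 → take C=(6.1507,6.3628) (cross=75.806)
ex = (C−B)/|BC| = (0.5599,0.8285); ey = (-0.8285,0.5599)
P = B + 1.69·ex + -1.65·ey = (2.8647,-1.4462)

2.86 -1.45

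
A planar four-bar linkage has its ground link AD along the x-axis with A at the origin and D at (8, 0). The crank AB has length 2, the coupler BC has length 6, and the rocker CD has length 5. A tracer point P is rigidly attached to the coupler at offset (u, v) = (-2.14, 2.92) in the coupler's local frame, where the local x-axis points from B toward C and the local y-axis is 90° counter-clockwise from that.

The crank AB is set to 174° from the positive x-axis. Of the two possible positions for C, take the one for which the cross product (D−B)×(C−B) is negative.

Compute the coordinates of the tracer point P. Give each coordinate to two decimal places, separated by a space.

A=(0,0), D=(8.00,0)
B = A + 2.00·(cos174°, sin174°) = (-1.9890, 0.2091)
|BD| = 9.9912
circle(B,6.00) ∩ circle(D,5.00): a=5.5461, h=2.2893
  candidates: C₊=(3.6037,2.3818) cross=22.873; C₋=(3.5079,-2.1958) cross=-22.873
  mode - wants cross < 0 → take C=(3.5079,-2.1958) (cross=-22.873)
ex = (C−B)/|BC| = (0.9162,-0.4008); ey = (0.4008,0.9162)
P = B + -2.14·ex + 2.92·ey = (-2.7793,3.7420)

-2.78 3.74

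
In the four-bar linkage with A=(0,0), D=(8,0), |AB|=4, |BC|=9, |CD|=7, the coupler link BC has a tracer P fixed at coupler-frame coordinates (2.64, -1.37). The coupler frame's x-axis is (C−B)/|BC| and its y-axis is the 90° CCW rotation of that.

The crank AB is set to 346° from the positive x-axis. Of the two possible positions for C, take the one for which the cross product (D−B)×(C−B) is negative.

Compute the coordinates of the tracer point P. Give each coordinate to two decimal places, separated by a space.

5.22 -3.62

A=(0,0), D=(8.00,0)
B = A + 4.00·(cos346°, sin346°) = (3.8812, -0.9677)
|BD| = 4.2310
circle(B,9.00) ∩ circle(D,7.00): a=5.8971, h=6.7988
  candidates: C₊=(8.0670,6.9997) cross=28.766; C₋=(11.1770,-6.2375) cross=-28.766
  mode - wants cross < 0 → take C=(11.1770,-6.2375) (cross=-28.766)
ex = (C−B)/|BC| = (0.8106,-0.5855); ey = (0.5855,0.8106)
P = B + 2.64·ex + -1.37·ey = (5.2191,-3.6241)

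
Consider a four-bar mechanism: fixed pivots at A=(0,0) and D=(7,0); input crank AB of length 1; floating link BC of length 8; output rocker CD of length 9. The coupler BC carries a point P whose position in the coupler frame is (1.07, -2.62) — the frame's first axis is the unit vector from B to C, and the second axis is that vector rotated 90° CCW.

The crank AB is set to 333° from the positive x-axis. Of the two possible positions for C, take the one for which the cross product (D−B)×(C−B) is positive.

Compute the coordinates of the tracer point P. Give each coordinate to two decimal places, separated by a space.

A=(0,0), D=(7.00,0)
B = A + 1.00·(cos333°, sin333°) = (0.8910, -0.4540)
|BD| = 6.1258
circle(B,8.00) ∩ circle(D,9.00): a=1.6754, h=7.8226
  candidates: C₊=(1.9820,7.4713) cross=47.920; C₋=(3.1415,-8.1309) cross=-47.920
  mode + wants cross > 0 → take C=(1.9820,7.4713) (cross=47.920)
ex = (C−B)/|BC| = (0.1364,0.9907); ey = (-0.9907,0.1364)
P = B + 1.07·ex + -2.62·ey = (3.6325,0.2487)

3.63 0.25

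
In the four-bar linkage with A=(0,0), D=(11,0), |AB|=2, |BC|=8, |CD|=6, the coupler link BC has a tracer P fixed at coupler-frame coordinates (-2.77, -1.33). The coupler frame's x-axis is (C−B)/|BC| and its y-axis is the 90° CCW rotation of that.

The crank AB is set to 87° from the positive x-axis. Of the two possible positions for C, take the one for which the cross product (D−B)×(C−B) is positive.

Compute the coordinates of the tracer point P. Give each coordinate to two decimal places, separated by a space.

-1.99 -0.25

A=(0,0), D=(11.00,0)
B = A + 2.00·(cos87°, sin87°) = (0.1047, 1.9973)
|BD| = 11.0769
circle(B,8.00) ∩ circle(D,6.00): a=6.8023, h=4.2105
  candidates: C₊=(7.5547,4.9122) cross=46.639; C₋=(6.0363,-3.3707) cross=-46.639
  mode + wants cross > 0 → take C=(7.5547,4.9122) (cross=46.639)
ex = (C−B)/|BC| = (0.9313,0.3644); ey = (-0.3644,0.9313)
P = B + -2.77·ex + -1.33·ey = (-1.9903,-0.2506)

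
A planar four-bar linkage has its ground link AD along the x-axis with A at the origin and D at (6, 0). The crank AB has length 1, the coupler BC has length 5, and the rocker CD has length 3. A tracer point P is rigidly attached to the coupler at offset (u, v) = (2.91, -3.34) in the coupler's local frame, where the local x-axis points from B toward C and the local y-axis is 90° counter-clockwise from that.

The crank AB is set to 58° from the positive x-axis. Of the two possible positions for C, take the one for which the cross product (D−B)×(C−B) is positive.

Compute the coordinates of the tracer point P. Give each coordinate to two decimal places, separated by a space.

4.54 -1.04

A=(0,0), D=(6.00,0)
B = A + 1.00·(cos58°, sin58°) = (0.5299, 0.8480)
|BD| = 5.5354
circle(B,5.00) ∩ circle(D,3.00): a=4.2130, h=2.6928
  candidates: C₊=(5.1057,2.8636) cross=14.906; C₋=(4.2806,-2.4584) cross=-14.906
  mode + wants cross > 0 → take C=(5.1057,2.8636) (cross=14.906)
ex = (C−B)/|BC| = (0.9152,0.4031); ey = (-0.4031,0.9152)
P = B + 2.91·ex + -3.34·ey = (4.5394,-1.0355)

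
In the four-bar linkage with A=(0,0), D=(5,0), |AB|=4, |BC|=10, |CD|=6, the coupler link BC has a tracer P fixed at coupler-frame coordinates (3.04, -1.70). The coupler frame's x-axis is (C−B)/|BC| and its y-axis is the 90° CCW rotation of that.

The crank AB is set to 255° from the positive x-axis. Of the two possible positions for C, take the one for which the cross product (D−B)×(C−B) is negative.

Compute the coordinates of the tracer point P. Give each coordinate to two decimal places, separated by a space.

1.89 -5.76

A=(0,0), D=(5.00,0)
B = A + 4.00·(cos255°, sin255°) = (-1.0353, -3.8637)
|BD| = 7.1661
circle(B,10.00) ∩ circle(D,6.00): a=8.0485, h=5.9348
  candidates: C₊=(2.5434,5.4740) cross=42.529; C₋=(8.9430,-4.5225) cross=-42.529
  mode - wants cross < 0 → take C=(8.9430,-4.5225) (cross=-42.529)
ex = (C−B)/|BC| = (0.9978,-0.0659); ey = (0.0659,0.9978)
P = B + 3.04·ex + -1.70·ey = (1.8861,-5.7603)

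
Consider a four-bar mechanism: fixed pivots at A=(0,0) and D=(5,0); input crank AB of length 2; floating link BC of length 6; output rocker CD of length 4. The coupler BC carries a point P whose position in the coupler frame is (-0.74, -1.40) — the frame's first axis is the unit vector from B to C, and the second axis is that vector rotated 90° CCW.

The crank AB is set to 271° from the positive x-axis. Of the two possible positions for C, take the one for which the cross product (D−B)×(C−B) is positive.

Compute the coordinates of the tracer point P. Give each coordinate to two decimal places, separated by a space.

A=(0,0), D=(5.00,0)
B = A + 2.00·(cos271°, sin271°) = (0.0349, -1.9997)
|BD| = 5.3527
circle(B,6.00) ∩ circle(D,4.00): a=4.5446, h=3.9175
  candidates: C₊=(2.7869,3.3320) cross=20.969; C₋=(5.7140,-3.9358) cross=-20.969
  mode + wants cross > 0 → take C=(2.7869,3.3320) (cross=20.969)
ex = (C−B)/|BC| = (0.4587,0.8886); ey = (-0.8886,0.4587)
P = B + -0.74·ex + -1.40·ey = (0.9396,-3.2994)

0.94 -3.30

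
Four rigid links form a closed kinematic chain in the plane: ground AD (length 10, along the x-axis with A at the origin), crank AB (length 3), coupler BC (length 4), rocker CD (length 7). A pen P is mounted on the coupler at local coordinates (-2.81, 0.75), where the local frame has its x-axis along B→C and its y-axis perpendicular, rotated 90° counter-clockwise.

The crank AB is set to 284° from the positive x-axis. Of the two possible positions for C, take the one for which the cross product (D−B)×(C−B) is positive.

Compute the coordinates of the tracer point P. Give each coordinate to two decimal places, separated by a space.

A=(0,0), D=(10.00,0)
B = A + 3.00·(cos284°, sin284°) = (0.7258, -2.9109)
|BD| = 9.7203
circle(B,4.00) ∩ circle(D,7.00): a=3.1627, h=2.4490
  candidates: C₊=(3.0099,0.3728) cross=23.805; C₋=(4.4767,-4.3003) cross=-23.805
  mode + wants cross > 0 → take C=(3.0099,0.3728) (cross=23.805)
ex = (C−B)/|BC| = (0.5710,0.8209); ey = (-0.8209,0.5710)
P = B + -2.81·ex + 0.75·ey = (-1.4946,-4.7894)

-1.49 -4.79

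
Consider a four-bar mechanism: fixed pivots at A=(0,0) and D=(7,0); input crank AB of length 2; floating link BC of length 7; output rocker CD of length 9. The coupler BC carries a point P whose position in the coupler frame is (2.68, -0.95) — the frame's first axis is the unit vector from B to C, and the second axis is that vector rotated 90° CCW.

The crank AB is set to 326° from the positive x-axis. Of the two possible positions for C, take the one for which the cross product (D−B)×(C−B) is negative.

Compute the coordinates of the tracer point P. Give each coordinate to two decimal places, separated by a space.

A=(0,0), D=(7.00,0)
B = A + 2.00·(cos326°, sin326°) = (1.6581, -1.1184)
|BD| = 5.4577
circle(B,7.00) ∩ circle(D,9.00): a=-0.2027, h=6.9971
  candidates: C₊=(0.0258,5.6886) cross=38.188; C₋=(2.8935,-8.0085) cross=-38.188
  mode - wants cross < 0 → take C=(2.8935,-8.0085) (cross=-38.188)
ex = (C−B)/|BC| = (0.1765,-0.9843); ey = (0.9843,0.1765)
P = B + 2.68·ex + -0.95·ey = (1.1960,-3.9240)

1.20 -3.92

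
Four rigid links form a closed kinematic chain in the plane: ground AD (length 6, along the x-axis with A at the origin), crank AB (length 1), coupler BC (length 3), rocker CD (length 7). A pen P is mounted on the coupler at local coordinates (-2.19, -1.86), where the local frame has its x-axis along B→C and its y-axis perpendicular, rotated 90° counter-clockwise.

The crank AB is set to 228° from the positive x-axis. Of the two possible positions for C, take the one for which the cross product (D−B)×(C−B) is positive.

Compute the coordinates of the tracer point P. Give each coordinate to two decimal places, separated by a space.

1.16 -2.96

A=(0,0), D=(6.00,0)
B = A + 1.00·(cos228°, sin228°) = (-0.6691, -0.7431)
|BD| = 6.7104
circle(B,3.00) ∩ circle(D,7.00): a=0.3748, h=2.9765
  candidates: C₊=(-0.6263,2.2565) cross=19.974; C₋=(0.0330,-3.6598) cross=-19.974
  mode + wants cross > 0 → take C=(-0.6263,2.2565) (cross=19.974)
ex = (C−B)/|BC| = (0.0143,0.9999); ey = (-0.9999,0.0143)
P = B + -2.19·ex + -1.86·ey = (1.1594,-2.9595)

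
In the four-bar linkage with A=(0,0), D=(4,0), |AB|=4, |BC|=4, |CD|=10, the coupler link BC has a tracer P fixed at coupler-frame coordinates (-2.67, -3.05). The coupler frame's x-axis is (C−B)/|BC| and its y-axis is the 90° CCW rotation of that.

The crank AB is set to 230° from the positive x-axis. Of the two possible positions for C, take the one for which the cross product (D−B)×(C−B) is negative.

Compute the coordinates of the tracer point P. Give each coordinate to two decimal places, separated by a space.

A=(0,0), D=(4.00,0)
B = A + 4.00·(cos230°, sin230°) = (-2.5712, -3.0642)
|BD| = 7.2505
circle(B,4.00) ∩ circle(D,10.00): a=-2.1675, h=3.3618
  candidates: C₊=(-5.9563,-0.9333) cross=24.375; C₋=(-3.1148,-7.0271) cross=-24.375
  mode - wants cross < 0 → take C=(-3.1148,-7.0271) (cross=-24.375)
ex = (C−B)/|BC| = (-0.1359,-0.9907); ey = (0.9907,-0.1359)
P = B + -2.67·ex + -3.05·ey = (-5.2300,-0.0044)

-5.23 -0.00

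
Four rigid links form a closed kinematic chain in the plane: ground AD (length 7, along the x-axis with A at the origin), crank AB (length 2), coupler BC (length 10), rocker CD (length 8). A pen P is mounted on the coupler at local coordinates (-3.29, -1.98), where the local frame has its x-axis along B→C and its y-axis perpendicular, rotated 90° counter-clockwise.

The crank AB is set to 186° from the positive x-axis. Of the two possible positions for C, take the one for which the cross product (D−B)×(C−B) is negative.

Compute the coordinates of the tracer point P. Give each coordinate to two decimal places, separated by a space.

-5.66 0.92

A=(0,0), D=(7.00,0)
B = A + 2.00·(cos186°, sin186°) = (-1.9890, -0.2091)
|BD| = 8.9915
circle(B,10.00) ∩ circle(D,8.00): a=6.4976, h=7.6014
  candidates: C₊=(4.3301,7.5413) cross=68.347; C₋=(4.6836,-7.6573) cross=-68.347
  mode - wants cross < 0 → take C=(4.6836,-7.6573) (cross=-68.347)
ex = (C−B)/|BC| = (0.6673,-0.7448); ey = (0.7448,0.6673)
P = B + -3.29·ex + -1.98·ey = (-5.6591,0.9202)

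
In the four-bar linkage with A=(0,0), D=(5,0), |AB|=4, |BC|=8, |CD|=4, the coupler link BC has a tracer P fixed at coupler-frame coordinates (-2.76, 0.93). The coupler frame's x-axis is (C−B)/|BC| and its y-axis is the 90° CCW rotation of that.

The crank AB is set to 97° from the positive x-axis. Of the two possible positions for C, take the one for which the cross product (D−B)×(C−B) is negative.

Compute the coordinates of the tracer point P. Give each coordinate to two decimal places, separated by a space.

-0.77 6.87

A=(0,0), D=(5.00,0)
B = A + 4.00·(cos97°, sin97°) = (-0.4875, 3.9702)
|BD| = 6.7731
circle(B,8.00) ∩ circle(D,4.00): a=6.9300, h=3.9969
  candidates: C₊=(7.4700,3.1463) cross=27.072; C₋=(2.7842,-3.3302) cross=-27.072
  mode - wants cross < 0 → take C=(2.7842,-3.3302) (cross=-27.072)
ex = (C−B)/|BC| = (0.4090,-0.9126); ey = (0.9126,0.4090)
P = B + -2.76·ex + 0.93·ey = (-0.7675,6.8692)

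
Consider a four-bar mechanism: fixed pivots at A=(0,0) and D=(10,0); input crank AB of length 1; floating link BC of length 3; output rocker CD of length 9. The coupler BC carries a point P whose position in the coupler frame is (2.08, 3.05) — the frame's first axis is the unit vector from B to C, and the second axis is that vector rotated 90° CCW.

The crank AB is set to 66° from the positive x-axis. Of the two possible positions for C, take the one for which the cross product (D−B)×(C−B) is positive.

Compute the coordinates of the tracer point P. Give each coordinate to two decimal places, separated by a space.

-1.39 4.14

A=(0,0), D=(10.00,0)
B = A + 1.00·(cos66°, sin66°) = (0.4067, 0.9135)
|BD| = 9.6367
circle(B,3.00) ∩ circle(D,9.00): a=1.0826, h=2.7979
  candidates: C₊=(1.7497,3.5962) cross=26.962; C₋=(1.2192,-1.9743) cross=-26.962
  mode + wants cross > 0 → take C=(1.7497,3.5962) (cross=26.962)
ex = (C−B)/|BC| = (0.4477,0.8942); ey = (-0.8942,0.4477)
P = B + 2.08·ex + 3.05·ey = (-1.3895,4.1388)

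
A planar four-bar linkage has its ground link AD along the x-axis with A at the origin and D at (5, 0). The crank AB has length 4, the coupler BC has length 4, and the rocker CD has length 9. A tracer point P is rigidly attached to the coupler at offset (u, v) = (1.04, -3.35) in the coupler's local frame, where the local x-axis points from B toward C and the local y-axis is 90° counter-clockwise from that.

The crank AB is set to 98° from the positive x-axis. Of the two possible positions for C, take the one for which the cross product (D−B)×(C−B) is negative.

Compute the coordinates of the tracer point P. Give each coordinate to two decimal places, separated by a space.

A=(0,0), D=(5.00,0)
B = A + 4.00·(cos98°, sin98°) = (-0.5567, 3.9611)
|BD| = 6.8240
circle(B,4.00) ∩ circle(D,9.00): a=-1.3506, h=3.7651
  candidates: C₊=(0.5290,7.8109) cross=25.693; C₋=(-3.8420,1.6792) cross=-25.693
  mode - wants cross < 0 → take C=(-3.8420,1.6792) (cross=-25.693)
ex = (C−B)/|BC| = (-0.8213,-0.5705); ey = (0.5705,-0.8213)
P = B + 1.04·ex + -3.35·ey = (-3.3219,6.1192)

-3.32 6.12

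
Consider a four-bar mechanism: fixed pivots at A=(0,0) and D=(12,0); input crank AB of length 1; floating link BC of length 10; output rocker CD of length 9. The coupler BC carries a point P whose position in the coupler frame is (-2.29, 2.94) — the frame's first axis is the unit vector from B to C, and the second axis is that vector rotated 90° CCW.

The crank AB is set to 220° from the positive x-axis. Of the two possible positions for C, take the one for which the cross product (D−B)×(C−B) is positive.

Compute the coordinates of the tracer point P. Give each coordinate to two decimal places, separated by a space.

-4.48 -0.34

A=(0,0), D=(12.00,0)
B = A + 1.00·(cos220°, sin220°) = (-0.7660, -0.6428)
|BD| = 12.7822
circle(B,10.00) ∩ circle(D,9.00): a=7.1343, h=7.0072
  candidates: C₊=(6.0069,6.7144) cross=89.568; C₋=(6.7116,-7.2824) cross=-89.568
  mode + wants cross > 0 → take C=(6.0069,6.7144) (cross=89.568)
ex = (C−B)/|BC| = (0.6773,0.7357); ey = (-0.7357,0.6773)
P = B + -2.29·ex + 2.94·ey = (-4.4800,-0.3363)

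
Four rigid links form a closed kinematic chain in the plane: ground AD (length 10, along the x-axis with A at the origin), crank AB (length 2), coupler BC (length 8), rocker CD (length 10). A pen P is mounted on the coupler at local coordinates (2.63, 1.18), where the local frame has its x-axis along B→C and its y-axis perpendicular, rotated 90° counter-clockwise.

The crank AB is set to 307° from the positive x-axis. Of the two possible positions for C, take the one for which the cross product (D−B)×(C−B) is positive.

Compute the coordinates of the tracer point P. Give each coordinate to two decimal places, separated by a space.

0.38 1.17

A=(0,0), D=(10.00,0)
B = A + 2.00·(cos307°, sin307°) = (1.2036, -1.5973)
|BD| = 8.9402
circle(B,8.00) ∩ circle(D,10.00): a=2.4567, h=7.6134
  candidates: C₊=(2.2606,6.3326) cross=68.066; C₋=(4.9811,-8.6493) cross=-68.066
  mode + wants cross > 0 → take C=(2.2606,6.3326) (cross=68.066)
ex = (C−B)/|BC| = (0.1321,0.9912); ey = (-0.9912,0.1321)
P = B + 2.63·ex + 1.18·ey = (0.3815,1.1656)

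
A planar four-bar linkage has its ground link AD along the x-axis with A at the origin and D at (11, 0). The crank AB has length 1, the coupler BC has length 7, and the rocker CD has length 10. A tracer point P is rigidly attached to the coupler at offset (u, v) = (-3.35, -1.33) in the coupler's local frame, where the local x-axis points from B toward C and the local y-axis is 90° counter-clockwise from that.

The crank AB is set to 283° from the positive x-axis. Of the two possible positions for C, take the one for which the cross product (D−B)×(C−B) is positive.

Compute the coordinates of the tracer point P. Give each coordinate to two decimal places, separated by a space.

0.29 -4.58

A=(0,0), D=(11.00,0)
B = A + 1.00·(cos283°, sin283°) = (0.2250, -0.9744)
|BD| = 10.8190
circle(B,7.00) ∩ circle(D,10.00): a=3.0525, h=6.2994
  candidates: C₊=(2.6978,5.5743) cross=68.153; C₋=(3.8324,-6.9732) cross=-68.153
  mode + wants cross > 0 → take C=(2.6978,5.5743) (cross=68.153)
ex = (C−B)/|BC| = (0.3533,0.9355); ey = (-0.9355,0.3533)
P = B + -3.35·ex + -1.33·ey = (0.2858,-4.5782)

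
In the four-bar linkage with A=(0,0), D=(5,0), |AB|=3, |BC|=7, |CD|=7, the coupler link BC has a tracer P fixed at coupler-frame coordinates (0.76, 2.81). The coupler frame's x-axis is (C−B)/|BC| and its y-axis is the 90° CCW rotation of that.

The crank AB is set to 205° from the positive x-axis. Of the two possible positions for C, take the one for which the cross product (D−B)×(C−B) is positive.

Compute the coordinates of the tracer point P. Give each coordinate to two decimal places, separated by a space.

A=(0,0), D=(5.00,0)
B = A + 3.00·(cos205°, sin205°) = (-2.7189, -1.2679)
|BD| = 7.8224
circle(B,7.00) ∩ circle(D,7.00): a=3.9112, h=5.8054
  candidates: C₊=(0.1996,5.0947) cross=45.412; C₋=(2.0815,-6.3626) cross=-45.412
  mode + wants cross > 0 → take C=(0.1996,5.0947) (cross=45.412)
ex = (C−B)/|BC| = (0.4169,0.9089); ey = (-0.9089,0.4169)
P = B + 0.76·ex + 2.81·ey = (-4.9562,0.5945)

-4.96 0.59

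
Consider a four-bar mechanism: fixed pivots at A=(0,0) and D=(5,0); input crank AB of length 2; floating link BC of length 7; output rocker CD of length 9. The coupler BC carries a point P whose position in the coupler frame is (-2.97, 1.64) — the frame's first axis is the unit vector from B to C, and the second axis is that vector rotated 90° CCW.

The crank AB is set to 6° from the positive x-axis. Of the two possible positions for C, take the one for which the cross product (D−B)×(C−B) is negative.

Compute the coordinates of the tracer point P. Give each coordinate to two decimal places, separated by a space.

A=(0,0), D=(5.00,0)
B = A + 2.00·(cos6°, sin6°) = (1.9890, 0.2091)
|BD| = 3.0182
circle(B,7.00) ∩ circle(D,9.00): a=-3.7921, h=5.8839
  candidates: C₊=(-1.3864,6.3415) cross=17.759; C₋=(-2.2015,-5.3981) cross=-17.759
  mode - wants cross < 0 → take C=(-2.2015,-5.3981) (cross=-17.759)
ex = (C−B)/|BC| = (-0.5986,-0.8010); ey = (0.8010,-0.5986)
P = B + -2.97·ex + 1.64·ey = (5.0807,1.6063)

5.08 1.61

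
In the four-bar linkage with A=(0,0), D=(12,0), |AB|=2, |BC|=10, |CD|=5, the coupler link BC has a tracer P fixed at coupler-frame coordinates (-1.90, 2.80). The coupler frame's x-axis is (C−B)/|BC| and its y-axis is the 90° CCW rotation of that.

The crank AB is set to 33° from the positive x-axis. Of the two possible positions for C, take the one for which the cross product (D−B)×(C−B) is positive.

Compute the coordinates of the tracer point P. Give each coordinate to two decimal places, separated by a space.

A=(0,0), D=(12.00,0)
B = A + 2.00·(cos33°, sin33°) = (1.6773, 1.0893)
|BD| = 10.3800
circle(B,10.00) ∩ circle(D,5.00): a=8.8027, h=4.7447
  candidates: C₊=(10.9294,4.8840) cross=49.250; C₋=(9.9335,-4.5530) cross=-49.250
  mode + wants cross > 0 → take C=(10.9294,4.8840) (cross=49.250)
ex = (C−B)/|BC| = (0.9252,0.3795); ey = (-0.3795,0.9252)
P = B + -1.90·ex + 2.80·ey = (-1.1431,2.9588)

-1.14 2.96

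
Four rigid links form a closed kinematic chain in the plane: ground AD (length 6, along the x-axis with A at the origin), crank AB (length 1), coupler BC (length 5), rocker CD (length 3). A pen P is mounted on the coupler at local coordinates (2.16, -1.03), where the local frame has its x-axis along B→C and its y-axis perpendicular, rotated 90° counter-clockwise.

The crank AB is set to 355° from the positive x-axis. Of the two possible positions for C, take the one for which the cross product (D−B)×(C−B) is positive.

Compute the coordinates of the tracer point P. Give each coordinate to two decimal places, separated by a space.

A=(0,0), D=(6.00,0)
B = A + 1.00·(cos355°, sin355°) = (0.9962, -0.0872)
|BD| = 5.0046
circle(B,5.00) ∩ circle(D,3.00): a=4.1008, h=2.8606
  candidates: C₊=(5.0466,2.8445) cross=14.316; C₋=(5.1462,-2.8759) cross=-14.316
  mode + wants cross > 0 → take C=(5.0466,2.8445) (cross=14.316)
ex = (C−B)/|BC| = (0.8101,0.5863); ey = (-0.5863,0.8101)
P = B + 2.16·ex + -1.03·ey = (3.3499,0.3449)

3.35 0.34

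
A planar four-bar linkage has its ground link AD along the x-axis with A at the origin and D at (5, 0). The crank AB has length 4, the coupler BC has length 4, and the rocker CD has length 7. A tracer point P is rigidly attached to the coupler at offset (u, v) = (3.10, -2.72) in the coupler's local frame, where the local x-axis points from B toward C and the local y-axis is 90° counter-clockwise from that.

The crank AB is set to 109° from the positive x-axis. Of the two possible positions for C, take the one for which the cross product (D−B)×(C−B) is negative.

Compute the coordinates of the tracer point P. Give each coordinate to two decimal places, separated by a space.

A=(0,0), D=(5.00,0)
B = A + 4.00·(cos109°, sin109°) = (-1.3023, 3.7821)
|BD| = 7.3500
circle(B,4.00) ∩ circle(D,7.00): a=1.4301, h=3.7356
  candidates: C₊=(1.8462,6.2493) cross=27.457; C₋=(-1.9982,-0.1569) cross=-27.457
  mode - wants cross < 0 → take C=(-1.9982,-0.1569) (cross=-27.457)
ex = (C−B)/|BC| = (-0.1740,-0.9847); ey = (0.9847,-0.1740)
P = B + 3.10·ex + -2.72·ey = (-4.5202,1.2026)

-4.52 1.20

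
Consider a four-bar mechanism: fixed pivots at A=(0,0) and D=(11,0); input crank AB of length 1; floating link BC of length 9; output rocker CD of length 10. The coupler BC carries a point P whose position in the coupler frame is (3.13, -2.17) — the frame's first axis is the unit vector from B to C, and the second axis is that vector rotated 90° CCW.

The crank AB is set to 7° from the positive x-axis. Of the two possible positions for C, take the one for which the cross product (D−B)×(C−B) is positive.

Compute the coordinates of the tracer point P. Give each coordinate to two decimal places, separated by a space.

A=(0,0), D=(11.00,0)
B = A + 1.00·(cos7°, sin7°) = (0.9925, 0.1219)
|BD| = 10.0082
circle(B,9.00) ∩ circle(D,10.00): a=4.0549, h=8.0348
  candidates: C₊=(5.1450,8.1067) cross=80.414; C₋=(4.9493,-7.9617) cross=-80.414
  mode + wants cross > 0 → take C=(5.1450,8.1067) (cross=80.414)
ex = (C−B)/|BC| = (0.4614,0.8872); ey = (-0.8872,0.4614)
P = B + 3.13·ex + -2.17·ey = (4.3619,1.8976)

4.36 1.90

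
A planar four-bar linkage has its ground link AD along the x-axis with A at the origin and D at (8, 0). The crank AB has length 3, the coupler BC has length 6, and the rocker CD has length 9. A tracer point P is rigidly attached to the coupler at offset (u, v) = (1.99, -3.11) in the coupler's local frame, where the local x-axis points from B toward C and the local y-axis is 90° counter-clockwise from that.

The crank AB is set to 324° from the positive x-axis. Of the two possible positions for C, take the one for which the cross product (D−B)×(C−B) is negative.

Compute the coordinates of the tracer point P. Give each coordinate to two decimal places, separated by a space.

-0.35 -4.20

A=(0,0), D=(8.00,0)
B = A + 3.00·(cos324°, sin324°) = (2.4271, -1.7634)
|BD| = 5.8453
circle(B,6.00) ∩ circle(D,9.00): a=-0.9266, h=5.9280
  candidates: C₊=(-0.2447,3.6089) cross=34.651; C₋=(3.3319,-7.6947) cross=-34.651
  mode - wants cross < 0 → take C=(3.3319,-7.6947) (cross=-34.651)
ex = (C−B)/|BC| = (0.1508,-0.9886); ey = (0.9886,0.1508)
P = B + 1.99·ex + -3.11·ey = (-0.3473,-4.1996)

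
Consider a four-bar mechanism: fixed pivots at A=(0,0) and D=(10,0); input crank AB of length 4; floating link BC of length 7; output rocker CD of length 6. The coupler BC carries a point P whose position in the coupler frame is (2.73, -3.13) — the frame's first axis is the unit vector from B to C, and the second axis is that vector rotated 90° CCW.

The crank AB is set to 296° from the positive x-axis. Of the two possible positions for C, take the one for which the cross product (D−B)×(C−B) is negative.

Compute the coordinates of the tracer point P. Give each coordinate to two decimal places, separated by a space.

3.37 -7.42

A=(0,0), D=(10.00,0)
B = A + 4.00·(cos296°, sin296°) = (1.7535, -3.5952)
|BD| = 8.9961
circle(B,7.00) ∩ circle(D,6.00): a=5.2206, h=4.6632
  candidates: C₊=(4.6755,2.7658) cross=41.951; C₋=(8.4026,-5.7835) cross=-41.951
  mode - wants cross < 0 → take C=(8.4026,-5.7835) (cross=-41.951)
ex = (C−B)/|BC| = (0.9499,-0.3126); ey = (0.3126,0.9499)
P = B + 2.73·ex + -3.13·ey = (3.3682,-7.4217)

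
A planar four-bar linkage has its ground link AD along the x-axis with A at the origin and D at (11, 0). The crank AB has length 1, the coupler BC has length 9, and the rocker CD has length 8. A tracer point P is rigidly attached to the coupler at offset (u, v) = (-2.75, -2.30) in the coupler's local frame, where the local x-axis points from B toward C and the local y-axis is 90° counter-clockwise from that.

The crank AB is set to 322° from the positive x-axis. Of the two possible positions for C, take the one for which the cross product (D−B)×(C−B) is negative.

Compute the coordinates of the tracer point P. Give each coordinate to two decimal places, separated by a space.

-2.78 -0.29

A=(0,0), D=(11.00,0)
B = A + 1.00·(cos322°, sin322°) = (0.7880, -0.6157)
|BD| = 10.2305
circle(B,9.00) ∩ circle(D,8.00): a=5.9461, h=6.7560
  candidates: C₊=(6.3168,6.4859) cross=69.118; C₋=(7.1299,-7.0016) cross=-69.118
  mode - wants cross < 0 → take C=(7.1299,-7.0016) (cross=-69.118)
ex = (C−B)/|BC| = (0.7047,-0.7095); ey = (0.7095,0.7047)
P = B + -2.75·ex + -2.30·ey = (-2.7818,-0.2851)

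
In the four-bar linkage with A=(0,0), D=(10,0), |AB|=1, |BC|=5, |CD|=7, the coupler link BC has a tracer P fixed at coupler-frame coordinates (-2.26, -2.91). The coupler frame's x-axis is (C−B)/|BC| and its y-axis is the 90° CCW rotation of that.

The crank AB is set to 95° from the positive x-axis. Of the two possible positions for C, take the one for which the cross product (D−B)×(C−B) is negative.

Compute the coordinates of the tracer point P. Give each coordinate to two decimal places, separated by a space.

-3.74 0.52

A=(0,0), D=(10.00,0)
B = A + 1.00·(cos95°, sin95°) = (-0.0872, 0.9962)
|BD| = 10.1362
circle(B,5.00) ∩ circle(D,7.00): a=3.8842, h=3.1484
  candidates: C₊=(4.0877,3.7476) cross=31.913; C₋=(3.4689,-2.5187) cross=-31.913
  mode - wants cross < 0 → take C=(3.4689,-2.5187) (cross=-31.913)
ex = (C−B)/|BC| = (0.7112,-0.7030); ey = (0.7030,0.7112)
P = B + -2.26·ex + -2.91·ey = (-3.7402,0.5154)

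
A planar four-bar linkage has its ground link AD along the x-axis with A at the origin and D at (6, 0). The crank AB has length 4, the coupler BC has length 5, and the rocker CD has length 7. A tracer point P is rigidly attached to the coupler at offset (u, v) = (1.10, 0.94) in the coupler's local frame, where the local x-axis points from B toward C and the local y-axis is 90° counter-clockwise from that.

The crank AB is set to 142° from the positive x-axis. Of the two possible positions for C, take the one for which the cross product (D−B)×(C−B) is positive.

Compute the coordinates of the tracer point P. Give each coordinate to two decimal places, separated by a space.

-2.69 3.83

A=(0,0), D=(6.00,0)
B = A + 4.00·(cos142°, sin142°) = (-3.1520, 2.4626)
|BD| = 9.4776
circle(B,5.00) ∩ circle(D,7.00): a=3.4726, h=3.5973
  candidates: C₊=(1.1360,5.0341) cross=34.094; C₋=(-0.7334,-1.9134) cross=-34.094
  mode + wants cross > 0 → take C=(1.1360,5.0341) (cross=34.094)
ex = (C−B)/|BC| = (0.8576,0.5143); ey = (-0.5143,0.8576)
P = B + 1.10·ex + 0.94·ey = (-2.6921,3.8345)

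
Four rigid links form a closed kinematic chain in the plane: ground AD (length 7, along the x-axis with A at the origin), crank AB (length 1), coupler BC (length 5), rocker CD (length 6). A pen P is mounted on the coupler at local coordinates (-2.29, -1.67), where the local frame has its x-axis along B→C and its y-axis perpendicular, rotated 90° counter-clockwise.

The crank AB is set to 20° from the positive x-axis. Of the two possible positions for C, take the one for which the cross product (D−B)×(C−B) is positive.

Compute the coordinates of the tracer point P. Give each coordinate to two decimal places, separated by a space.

1.32 -2.47

A=(0,0), D=(7.00,0)
B = A + 1.00·(cos20°, sin20°) = (0.9397, 0.3420)
|BD| = 6.0700
circle(B,5.00) ∩ circle(D,6.00): a=2.1289, h=4.5241
  candidates: C₊=(3.3201,4.7390) cross=27.461; C₋=(2.8103,-4.2949) cross=-27.461
  mode + wants cross > 0 → take C=(3.3201,4.7390) (cross=27.461)
ex = (C−B)/|BC| = (0.4761,0.8794); ey = (-0.8794,0.4761)
P = B + -2.29·ex + -1.67·ey = (1.3181,-2.4669)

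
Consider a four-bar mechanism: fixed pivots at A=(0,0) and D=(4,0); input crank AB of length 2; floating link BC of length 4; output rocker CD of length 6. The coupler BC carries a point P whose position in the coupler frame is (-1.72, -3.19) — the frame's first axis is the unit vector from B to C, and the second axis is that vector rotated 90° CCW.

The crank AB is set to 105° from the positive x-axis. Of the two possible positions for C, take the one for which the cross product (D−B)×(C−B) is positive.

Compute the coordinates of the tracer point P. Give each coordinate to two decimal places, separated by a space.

A=(0,0), D=(4.00,0)
B = A + 2.00·(cos105°, sin105°) = (-0.5176, 1.9319)
|BD| = 4.9134
circle(B,4.00) ∩ circle(D,6.00): a=0.4214, h=3.9777
  candidates: C₊=(1.4338,5.4235) cross=19.544; C₋=(-1.6941,-1.8912) cross=-19.544
  mode + wants cross > 0 → take C=(1.4338,5.4235) (cross=19.544)
ex = (C−B)/|BC| = (0.4879,0.8729); ey = (-0.8729,0.4879)
P = B + -1.72·ex + -3.19·ey = (1.4279,-1.1259)

1.43 -1.13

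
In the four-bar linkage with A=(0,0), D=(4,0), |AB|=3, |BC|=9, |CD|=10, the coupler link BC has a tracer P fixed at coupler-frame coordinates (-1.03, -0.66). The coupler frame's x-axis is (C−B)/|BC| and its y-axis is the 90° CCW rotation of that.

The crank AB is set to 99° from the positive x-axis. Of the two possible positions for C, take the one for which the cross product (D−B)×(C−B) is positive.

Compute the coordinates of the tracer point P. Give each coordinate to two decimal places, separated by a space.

A=(0,0), D=(4.00,0)
B = A + 3.00·(cos99°, sin99°) = (-0.4693, 2.9631)
|BD| = 5.3623
circle(B,9.00) ∩ circle(D,10.00): a=0.9095, h=8.9539
  candidates: C₊=(5.2364,9.9233) cross=48.014; C₋=(-4.6589,-5.0023) cross=-48.014
  mode + wants cross > 0 → take C=(5.2364,9.9233) (cross=48.014)
ex = (C−B)/|BC| = (0.6340,0.7734); ey = (-0.7734,0.6340)
P = B + -1.03·ex + -0.66·ey = (-0.6119,1.7481)

-0.61 1.75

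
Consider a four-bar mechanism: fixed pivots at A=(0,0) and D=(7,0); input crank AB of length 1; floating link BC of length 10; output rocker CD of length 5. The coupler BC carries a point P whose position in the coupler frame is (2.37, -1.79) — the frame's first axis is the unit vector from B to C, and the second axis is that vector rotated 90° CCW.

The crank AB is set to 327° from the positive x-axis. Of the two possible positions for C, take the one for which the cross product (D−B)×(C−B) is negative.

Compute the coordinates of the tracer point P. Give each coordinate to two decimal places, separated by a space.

A=(0,0), D=(7.00,0)
B = A + 1.00·(cos327°, sin327°) = (0.8387, -0.5446)
|BD| = 6.1854
circle(B,10.00) ∩ circle(D,5.00): a=9.1554, h=4.0223
  candidates: C₊=(9.6043,4.2682) cross=24.879; C₋=(10.3127,-3.7452) cross=-24.879
  mode - wants cross < 0 → take C=(10.3127,-3.7452) (cross=-24.879)
ex = (C−B)/|BC| = (0.9474,-0.3201); ey = (0.3201,0.9474)
P = B + 2.37·ex + -1.79·ey = (2.5111,-2.9990)

2.51 -3.00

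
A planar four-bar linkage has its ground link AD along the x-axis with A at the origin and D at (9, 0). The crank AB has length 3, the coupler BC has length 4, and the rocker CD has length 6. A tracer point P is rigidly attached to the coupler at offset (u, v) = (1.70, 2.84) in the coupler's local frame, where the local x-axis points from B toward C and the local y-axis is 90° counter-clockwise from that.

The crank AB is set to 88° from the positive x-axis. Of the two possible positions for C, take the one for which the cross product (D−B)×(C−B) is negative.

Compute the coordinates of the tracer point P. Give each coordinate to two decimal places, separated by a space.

A=(0,0), D=(9.00,0)
B = A + 3.00·(cos88°, sin88°) = (0.1047, 2.9982)
|BD| = 9.3870
circle(B,4.00) ∩ circle(D,6.00): a=3.6282, h=1.6841
  candidates: C₊=(4.0807,3.4353) cross=15.809; C₋=(3.0049,0.2434) cross=-15.809
  mode - wants cross < 0 → take C=(3.0049,0.2434) (cross=-15.809)
ex = (C−B)/|BC| = (0.7251,-0.6887); ey = (0.6887,0.7251)
P = B + 1.70·ex + 2.84·ey = (3.2932,3.8866)

3.29 3.89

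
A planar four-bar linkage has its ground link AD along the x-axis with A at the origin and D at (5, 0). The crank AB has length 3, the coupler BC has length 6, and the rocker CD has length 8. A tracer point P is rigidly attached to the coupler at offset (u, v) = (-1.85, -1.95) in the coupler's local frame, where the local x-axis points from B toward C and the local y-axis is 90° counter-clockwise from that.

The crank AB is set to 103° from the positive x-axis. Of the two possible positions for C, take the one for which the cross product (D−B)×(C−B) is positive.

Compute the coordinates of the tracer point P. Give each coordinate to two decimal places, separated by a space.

-0.22 0.27

A=(0,0), D=(5.00,0)
B = A + 3.00·(cos103°, sin103°) = (-0.6749, 2.9231)
|BD| = 6.3835
circle(B,6.00) ∩ circle(D,8.00): a=0.9986, h=5.9163
  candidates: C₊=(2.9221,7.7254) cross=37.767; C₋=(-2.4963,-2.7937) cross=-37.767
  mode + wants cross > 0 → take C=(2.9221,7.7254) (cross=37.767)
ex = (C−B)/|BC| = (0.5995,0.8004); ey = (-0.8004,0.5995)
P = B + -1.85·ex + -1.95·ey = (-0.2231,0.2734)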